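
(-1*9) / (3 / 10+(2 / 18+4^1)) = -810 / 397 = -2.04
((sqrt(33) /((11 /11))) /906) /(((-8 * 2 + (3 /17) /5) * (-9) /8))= 340 * sqrt(33) /5532489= 0.00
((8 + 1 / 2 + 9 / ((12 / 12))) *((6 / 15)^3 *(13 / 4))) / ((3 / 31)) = 2821 / 75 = 37.61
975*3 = 2925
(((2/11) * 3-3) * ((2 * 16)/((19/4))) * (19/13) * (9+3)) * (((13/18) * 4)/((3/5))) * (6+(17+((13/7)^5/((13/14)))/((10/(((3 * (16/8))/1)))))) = -1374661632/26411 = -52048.83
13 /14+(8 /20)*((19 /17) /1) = 1637 /1190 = 1.38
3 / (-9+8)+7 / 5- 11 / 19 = -207 / 95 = -2.18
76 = 76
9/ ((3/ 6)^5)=288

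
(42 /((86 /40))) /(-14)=-60 /43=-1.40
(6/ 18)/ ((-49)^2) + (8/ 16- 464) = -6677179/ 14406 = -463.50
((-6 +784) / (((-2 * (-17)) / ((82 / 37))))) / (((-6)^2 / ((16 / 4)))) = 5.63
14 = 14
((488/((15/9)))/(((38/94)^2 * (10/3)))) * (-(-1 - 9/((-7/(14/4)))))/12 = -2829729/18050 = -156.77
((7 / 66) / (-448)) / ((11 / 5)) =-5 / 46464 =-0.00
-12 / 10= -6 / 5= -1.20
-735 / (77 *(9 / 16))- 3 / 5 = -2899 / 165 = -17.57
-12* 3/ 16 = -2.25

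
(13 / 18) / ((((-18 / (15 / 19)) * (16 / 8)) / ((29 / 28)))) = -1885 / 114912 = -0.02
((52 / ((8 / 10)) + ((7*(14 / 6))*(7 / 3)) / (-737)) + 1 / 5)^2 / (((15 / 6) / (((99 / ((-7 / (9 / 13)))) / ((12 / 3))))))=-4668378173449 / 1123372250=-4155.68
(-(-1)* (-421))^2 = 177241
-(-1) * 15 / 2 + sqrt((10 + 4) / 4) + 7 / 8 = sqrt(14) / 2 + 67 / 8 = 10.25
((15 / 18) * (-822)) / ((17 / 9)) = -6165 / 17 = -362.65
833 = 833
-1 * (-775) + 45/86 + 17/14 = 233798/301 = 776.74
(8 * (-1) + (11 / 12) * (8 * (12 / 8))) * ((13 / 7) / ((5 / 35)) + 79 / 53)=2304 / 53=43.47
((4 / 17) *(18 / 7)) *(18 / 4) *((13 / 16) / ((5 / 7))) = 1053 / 340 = 3.10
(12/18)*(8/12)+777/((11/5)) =35009/99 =353.63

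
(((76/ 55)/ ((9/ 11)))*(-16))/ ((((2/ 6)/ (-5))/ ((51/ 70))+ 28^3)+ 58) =-5168/ 4209395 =-0.00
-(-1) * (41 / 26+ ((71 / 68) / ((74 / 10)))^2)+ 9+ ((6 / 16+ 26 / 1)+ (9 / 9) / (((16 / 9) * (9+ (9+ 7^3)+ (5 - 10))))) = 1083188768153 / 29296424768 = 36.97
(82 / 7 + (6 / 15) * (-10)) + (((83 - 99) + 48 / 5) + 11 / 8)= 753 / 280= 2.69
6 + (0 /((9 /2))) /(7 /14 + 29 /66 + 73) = 6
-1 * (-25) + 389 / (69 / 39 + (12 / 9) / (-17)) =285932 / 1121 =255.07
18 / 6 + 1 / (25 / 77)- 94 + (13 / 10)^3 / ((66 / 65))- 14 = -99.76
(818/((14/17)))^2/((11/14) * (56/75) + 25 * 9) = 3625815675/829031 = 4373.56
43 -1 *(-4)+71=118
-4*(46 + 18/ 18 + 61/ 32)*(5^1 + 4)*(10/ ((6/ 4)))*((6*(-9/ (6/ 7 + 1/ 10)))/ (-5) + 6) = -13592025/ 67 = -202866.04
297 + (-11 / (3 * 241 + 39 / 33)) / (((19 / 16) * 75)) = 1685704207 / 5675775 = 297.00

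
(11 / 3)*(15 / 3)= 55 / 3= 18.33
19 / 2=9.50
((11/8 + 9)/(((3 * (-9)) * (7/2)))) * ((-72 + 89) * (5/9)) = -7055/6804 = -1.04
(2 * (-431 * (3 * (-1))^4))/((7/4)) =-279288/7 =-39898.29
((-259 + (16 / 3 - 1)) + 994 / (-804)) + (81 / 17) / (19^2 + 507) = -255.90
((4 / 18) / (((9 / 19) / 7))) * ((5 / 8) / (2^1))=665 / 648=1.03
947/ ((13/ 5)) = 4735/ 13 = 364.23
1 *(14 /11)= 14 /11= 1.27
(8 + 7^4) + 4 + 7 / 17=41028 / 17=2413.41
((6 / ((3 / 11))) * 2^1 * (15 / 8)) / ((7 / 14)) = 165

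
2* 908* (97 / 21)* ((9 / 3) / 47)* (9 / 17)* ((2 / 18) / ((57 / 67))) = 11802184 / 318801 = 37.02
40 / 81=0.49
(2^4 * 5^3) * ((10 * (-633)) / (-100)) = 126600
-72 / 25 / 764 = -18 / 4775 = -0.00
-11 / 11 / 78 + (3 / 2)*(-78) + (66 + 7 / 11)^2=40804175 / 9438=4323.39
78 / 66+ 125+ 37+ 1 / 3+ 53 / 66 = 3615 / 22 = 164.32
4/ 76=0.05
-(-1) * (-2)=-2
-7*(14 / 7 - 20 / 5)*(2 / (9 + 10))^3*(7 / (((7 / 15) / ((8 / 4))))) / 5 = 672 / 6859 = 0.10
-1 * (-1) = 1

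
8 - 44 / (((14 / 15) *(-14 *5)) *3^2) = 1187 / 147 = 8.07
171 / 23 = 7.43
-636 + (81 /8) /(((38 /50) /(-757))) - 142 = -1651181 /152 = -10863.03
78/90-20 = -287/15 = -19.13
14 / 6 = 7 / 3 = 2.33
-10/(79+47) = -5/63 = -0.08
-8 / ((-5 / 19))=152 / 5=30.40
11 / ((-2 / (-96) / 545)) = 287760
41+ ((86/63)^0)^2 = 42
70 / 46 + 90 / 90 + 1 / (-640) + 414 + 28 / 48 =18419291 / 44160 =417.10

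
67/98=0.68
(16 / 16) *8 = 8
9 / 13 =0.69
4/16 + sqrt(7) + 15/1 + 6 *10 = 77.90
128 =128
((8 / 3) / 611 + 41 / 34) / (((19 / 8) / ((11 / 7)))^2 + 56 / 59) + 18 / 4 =12822082721 / 2630549298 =4.87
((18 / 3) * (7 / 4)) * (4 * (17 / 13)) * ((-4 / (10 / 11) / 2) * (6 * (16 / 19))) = -753984 / 1235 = -610.51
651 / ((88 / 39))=25389 / 88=288.51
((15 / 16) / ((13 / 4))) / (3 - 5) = -15 / 104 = -0.14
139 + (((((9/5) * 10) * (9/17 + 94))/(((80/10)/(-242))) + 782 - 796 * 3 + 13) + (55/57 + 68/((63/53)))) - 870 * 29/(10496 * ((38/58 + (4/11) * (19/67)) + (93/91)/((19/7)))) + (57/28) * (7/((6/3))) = -33819511207658047849/639768751969536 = -52862.09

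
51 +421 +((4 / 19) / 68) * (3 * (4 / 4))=472.01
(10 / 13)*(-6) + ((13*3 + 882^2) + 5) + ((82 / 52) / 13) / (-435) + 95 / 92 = 5261668978279 / 6763380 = 777964.42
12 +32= 44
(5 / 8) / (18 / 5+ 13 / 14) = 175 / 1268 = 0.14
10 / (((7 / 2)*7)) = 20 / 49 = 0.41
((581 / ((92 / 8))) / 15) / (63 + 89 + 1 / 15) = 1162 / 52463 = 0.02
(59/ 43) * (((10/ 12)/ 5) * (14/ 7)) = 59/ 129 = 0.46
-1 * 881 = -881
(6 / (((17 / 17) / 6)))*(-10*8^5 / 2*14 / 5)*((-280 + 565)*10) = -47067955200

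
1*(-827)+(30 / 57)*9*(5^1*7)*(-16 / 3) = -32513 / 19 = -1711.21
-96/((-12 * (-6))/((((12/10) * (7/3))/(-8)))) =0.47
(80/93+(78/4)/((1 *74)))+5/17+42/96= 1736515/935952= 1.86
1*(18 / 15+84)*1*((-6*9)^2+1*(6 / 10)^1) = 6212358 / 25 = 248494.32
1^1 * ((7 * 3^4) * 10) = 5670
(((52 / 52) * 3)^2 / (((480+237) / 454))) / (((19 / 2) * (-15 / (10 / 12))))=-454 / 13623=-0.03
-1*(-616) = 616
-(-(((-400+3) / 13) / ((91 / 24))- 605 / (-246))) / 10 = -1628173 / 2910180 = -0.56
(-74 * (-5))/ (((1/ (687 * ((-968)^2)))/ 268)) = 63832810990080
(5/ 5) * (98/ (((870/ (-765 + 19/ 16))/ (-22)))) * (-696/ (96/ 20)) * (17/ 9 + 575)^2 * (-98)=2175208870176496/ 243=8951476832002.04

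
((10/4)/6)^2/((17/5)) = 125/2448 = 0.05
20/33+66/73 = 1.51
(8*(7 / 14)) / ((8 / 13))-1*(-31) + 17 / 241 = 18109 / 482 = 37.57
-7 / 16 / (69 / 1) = -7 / 1104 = -0.01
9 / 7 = 1.29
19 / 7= 2.71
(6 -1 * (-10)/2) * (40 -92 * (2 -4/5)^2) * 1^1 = -25432/25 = -1017.28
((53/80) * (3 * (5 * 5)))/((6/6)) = 795/16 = 49.69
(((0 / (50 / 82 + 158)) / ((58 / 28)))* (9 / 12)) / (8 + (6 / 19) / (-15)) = 0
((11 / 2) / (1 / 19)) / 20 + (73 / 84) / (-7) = 29993 / 5880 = 5.10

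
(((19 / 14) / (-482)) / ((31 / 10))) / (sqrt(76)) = -5 * sqrt(19) / 209188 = -0.00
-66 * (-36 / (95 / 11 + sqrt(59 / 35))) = 1206975 / 4288 - 3993 * sqrt(2065) / 4288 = 239.16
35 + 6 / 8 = 143 / 4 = 35.75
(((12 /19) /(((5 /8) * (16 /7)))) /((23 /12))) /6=84 /2185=0.04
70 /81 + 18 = 1528 /81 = 18.86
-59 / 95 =-0.62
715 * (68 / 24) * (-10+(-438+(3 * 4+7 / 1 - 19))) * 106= -288608320 / 3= -96202773.33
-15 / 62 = -0.24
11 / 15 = 0.73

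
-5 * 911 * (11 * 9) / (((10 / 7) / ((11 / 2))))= -6944553 / 4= -1736138.25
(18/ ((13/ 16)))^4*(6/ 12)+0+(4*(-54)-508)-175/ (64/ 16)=13671703441/ 114244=119671.09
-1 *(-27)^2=-729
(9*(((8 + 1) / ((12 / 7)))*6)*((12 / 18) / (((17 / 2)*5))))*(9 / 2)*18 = 30618 / 85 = 360.21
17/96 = 0.18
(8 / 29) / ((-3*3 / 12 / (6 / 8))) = -8 / 29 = -0.28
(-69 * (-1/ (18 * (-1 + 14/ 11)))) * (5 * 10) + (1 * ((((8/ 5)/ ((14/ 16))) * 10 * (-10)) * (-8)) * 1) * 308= 4061365/ 9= 451262.78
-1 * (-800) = 800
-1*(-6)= 6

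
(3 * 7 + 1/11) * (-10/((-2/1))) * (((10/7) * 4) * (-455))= -3016000/11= -274181.82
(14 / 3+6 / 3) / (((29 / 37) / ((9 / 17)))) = 2220 / 493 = 4.50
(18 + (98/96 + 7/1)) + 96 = 5857/48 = 122.02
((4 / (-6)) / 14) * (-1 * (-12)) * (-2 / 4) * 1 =2 / 7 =0.29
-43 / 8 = -5.38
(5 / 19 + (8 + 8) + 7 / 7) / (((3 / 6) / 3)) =1968 / 19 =103.58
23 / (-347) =-23 / 347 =-0.07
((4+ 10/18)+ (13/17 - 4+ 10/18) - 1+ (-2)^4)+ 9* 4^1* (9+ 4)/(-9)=-5374/153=-35.12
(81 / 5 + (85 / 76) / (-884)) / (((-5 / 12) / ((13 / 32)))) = -960261 / 60800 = -15.79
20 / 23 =0.87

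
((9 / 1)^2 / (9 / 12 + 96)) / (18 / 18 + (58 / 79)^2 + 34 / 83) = 18648108 / 43404587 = 0.43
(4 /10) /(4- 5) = -2 /5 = -0.40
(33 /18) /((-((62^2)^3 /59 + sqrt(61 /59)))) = -18431676447008 /9678800287193699452371 + 649*sqrt(3599) /19357600574387398904742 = -0.00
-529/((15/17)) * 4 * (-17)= 611524/15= 40768.27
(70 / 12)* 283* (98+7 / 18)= 17541755 / 108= 162423.66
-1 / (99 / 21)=-7 / 33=-0.21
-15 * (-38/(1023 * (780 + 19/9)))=0.00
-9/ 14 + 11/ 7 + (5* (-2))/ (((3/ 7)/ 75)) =-24487/ 14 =-1749.07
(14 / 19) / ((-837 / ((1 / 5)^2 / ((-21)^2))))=-2 / 25047225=-0.00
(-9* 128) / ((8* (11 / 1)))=-144 / 11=-13.09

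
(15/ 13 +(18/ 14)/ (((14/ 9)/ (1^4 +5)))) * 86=334884/ 637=525.72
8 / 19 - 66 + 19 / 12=-14591 / 228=-64.00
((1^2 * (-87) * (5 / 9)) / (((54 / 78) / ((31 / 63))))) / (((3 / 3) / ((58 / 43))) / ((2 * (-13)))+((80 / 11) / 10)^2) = -10662517580 / 155316609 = -68.65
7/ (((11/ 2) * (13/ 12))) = 168/ 143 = 1.17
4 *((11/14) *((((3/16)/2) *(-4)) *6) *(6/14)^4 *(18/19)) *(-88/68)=1587762/5428661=0.29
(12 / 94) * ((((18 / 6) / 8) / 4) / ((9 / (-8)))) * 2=-1 / 47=-0.02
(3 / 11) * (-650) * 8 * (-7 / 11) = 109200 / 121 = 902.48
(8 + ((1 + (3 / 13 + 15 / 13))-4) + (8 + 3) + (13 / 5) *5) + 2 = 421 / 13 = 32.38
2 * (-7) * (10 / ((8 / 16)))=-280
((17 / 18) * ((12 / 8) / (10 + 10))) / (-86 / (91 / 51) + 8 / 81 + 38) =-41769 / 5955200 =-0.01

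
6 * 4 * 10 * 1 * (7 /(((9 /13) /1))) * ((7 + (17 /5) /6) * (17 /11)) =2809352 /99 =28377.29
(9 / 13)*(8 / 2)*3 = 108 / 13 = 8.31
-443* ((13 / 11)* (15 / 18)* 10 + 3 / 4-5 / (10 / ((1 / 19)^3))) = -4250884025 / 905388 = -4695.10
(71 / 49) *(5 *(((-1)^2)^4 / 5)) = 71 / 49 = 1.45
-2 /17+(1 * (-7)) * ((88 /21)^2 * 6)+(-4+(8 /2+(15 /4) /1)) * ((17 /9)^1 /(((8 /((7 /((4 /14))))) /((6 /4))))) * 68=16850569 /11424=1475.01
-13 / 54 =-0.24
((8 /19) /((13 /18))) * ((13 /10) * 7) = 504 /95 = 5.31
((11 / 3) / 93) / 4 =11 / 1116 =0.01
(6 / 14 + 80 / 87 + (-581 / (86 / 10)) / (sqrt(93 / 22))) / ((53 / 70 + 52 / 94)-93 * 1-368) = -385870 / 131576973 + 9557450 * sqrt(2046) / 6048003621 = 0.07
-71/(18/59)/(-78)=4189/1404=2.98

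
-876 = -876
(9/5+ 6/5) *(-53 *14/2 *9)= -10017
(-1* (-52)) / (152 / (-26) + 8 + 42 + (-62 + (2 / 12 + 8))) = -4056 / 755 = -5.37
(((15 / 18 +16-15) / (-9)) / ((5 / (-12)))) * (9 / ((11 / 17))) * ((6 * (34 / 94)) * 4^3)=221952 / 235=944.48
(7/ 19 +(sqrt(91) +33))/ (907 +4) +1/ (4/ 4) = sqrt(91)/ 911 +17943/ 17309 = 1.05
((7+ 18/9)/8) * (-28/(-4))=63/8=7.88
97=97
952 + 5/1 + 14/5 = 4799/5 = 959.80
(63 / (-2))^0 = 1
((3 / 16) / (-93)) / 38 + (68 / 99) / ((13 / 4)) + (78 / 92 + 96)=54151188527 / 557919648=97.06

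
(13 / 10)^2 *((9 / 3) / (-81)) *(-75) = 4.69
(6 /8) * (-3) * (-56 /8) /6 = 21 /8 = 2.62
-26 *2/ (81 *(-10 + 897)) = -52/ 71847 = -0.00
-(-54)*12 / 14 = 324 / 7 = 46.29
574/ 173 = 3.32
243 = 243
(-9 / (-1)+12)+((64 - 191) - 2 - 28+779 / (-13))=-2547 / 13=-195.92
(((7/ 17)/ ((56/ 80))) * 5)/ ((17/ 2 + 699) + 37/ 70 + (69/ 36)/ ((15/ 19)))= 2520/ 608719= 0.00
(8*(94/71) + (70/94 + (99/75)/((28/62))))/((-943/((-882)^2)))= -925390662966/78669775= -11762.98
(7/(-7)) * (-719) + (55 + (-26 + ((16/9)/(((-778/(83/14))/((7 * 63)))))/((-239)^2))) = 16620609288/22220069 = 748.00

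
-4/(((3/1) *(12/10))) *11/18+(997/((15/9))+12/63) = 1694512/2835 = 597.71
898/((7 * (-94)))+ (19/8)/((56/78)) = 20459/10528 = 1.94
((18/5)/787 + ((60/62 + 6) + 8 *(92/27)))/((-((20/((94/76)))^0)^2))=-34.23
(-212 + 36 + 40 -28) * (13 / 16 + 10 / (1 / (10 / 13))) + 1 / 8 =-145045 / 104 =-1394.66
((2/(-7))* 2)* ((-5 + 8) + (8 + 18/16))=-97/14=-6.93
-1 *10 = -10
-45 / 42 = -15 / 14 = -1.07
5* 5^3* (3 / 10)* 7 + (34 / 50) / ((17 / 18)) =65661 / 50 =1313.22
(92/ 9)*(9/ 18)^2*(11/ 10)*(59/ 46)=649/ 180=3.61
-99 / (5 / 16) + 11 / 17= -26873 / 85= -316.15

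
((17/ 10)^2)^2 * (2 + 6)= 83521/ 1250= 66.82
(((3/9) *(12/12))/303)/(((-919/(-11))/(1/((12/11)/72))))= 242/278457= 0.00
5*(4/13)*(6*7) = 840/13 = 64.62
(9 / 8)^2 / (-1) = -1.27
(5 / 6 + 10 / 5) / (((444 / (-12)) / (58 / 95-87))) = 139519 / 21090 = 6.62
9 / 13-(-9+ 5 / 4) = 8.44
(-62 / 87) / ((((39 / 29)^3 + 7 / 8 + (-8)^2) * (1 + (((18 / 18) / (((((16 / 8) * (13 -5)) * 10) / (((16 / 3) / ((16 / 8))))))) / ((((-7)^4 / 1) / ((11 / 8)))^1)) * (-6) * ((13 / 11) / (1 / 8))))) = -10015435360 / 945417704013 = -0.01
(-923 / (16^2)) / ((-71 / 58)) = 377 / 128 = 2.95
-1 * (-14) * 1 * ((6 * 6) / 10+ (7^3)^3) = 2824752742 / 5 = 564950548.40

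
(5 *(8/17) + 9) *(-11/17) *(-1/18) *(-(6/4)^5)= -57321/18496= -3.10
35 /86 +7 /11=987 /946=1.04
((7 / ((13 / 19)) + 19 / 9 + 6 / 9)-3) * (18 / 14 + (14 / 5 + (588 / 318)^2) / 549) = 81979095157 / 6315067395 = 12.98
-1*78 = -78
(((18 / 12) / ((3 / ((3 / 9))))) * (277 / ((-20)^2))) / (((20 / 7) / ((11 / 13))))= 0.03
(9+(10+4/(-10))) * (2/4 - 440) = -81747/10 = -8174.70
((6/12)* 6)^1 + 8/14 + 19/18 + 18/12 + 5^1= 11.13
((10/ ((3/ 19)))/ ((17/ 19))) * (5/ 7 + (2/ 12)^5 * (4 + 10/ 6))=210749995/ 4164048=50.61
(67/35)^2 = 4489/1225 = 3.66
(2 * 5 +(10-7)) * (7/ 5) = 18.20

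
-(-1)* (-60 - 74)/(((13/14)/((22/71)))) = -41272/923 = -44.72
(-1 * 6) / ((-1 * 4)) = 3 / 2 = 1.50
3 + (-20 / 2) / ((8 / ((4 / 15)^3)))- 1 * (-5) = 5384 / 675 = 7.98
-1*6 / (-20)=3 / 10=0.30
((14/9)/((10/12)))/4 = 7/15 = 0.47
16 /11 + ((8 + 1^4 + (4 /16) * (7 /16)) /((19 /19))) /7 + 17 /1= 97357 /4928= 19.76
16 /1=16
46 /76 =23 /38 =0.61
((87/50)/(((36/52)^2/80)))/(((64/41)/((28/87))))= 48503/810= 59.88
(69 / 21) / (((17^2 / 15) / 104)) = 35880 / 2023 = 17.74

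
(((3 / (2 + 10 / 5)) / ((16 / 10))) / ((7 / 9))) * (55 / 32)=7425 / 7168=1.04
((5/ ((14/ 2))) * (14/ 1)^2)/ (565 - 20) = 0.26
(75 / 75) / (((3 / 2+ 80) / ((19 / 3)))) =0.08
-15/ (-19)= 15/ 19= 0.79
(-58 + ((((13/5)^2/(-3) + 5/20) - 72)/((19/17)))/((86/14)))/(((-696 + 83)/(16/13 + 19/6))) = 5782197617/11719211400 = 0.49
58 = 58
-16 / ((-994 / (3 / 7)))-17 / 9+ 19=535982 / 31311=17.12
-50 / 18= -25 / 9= -2.78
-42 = -42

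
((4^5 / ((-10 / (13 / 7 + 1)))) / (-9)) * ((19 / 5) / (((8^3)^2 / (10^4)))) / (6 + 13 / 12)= 475 / 714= 0.67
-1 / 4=-0.25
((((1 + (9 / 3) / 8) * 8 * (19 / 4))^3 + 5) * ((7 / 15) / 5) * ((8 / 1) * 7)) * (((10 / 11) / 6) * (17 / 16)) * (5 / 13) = 7604997617 / 164736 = 46164.76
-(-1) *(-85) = -85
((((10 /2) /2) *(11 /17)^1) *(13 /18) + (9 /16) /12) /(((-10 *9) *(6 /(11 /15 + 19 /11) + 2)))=-2415497 /794033280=-0.00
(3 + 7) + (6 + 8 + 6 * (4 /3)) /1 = 32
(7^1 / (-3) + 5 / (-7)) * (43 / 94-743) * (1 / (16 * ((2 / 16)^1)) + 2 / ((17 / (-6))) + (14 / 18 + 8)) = 2929324432 / 151011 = 19398.09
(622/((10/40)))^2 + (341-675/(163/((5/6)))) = 2018096985/326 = 6190481.55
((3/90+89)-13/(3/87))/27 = -8639/810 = -10.67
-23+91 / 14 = -33 / 2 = -16.50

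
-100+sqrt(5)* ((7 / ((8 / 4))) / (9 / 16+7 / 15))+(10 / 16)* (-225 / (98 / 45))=-129025 / 784+840* sqrt(5) / 247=-156.97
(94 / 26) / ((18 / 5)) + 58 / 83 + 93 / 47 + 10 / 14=28090225 / 6389838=4.40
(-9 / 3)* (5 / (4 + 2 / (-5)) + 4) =-97 / 6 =-16.17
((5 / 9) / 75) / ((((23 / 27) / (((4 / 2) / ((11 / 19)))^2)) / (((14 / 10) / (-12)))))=-2527 / 208725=-0.01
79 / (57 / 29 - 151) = -2291 / 4322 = -0.53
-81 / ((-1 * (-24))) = -27 / 8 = -3.38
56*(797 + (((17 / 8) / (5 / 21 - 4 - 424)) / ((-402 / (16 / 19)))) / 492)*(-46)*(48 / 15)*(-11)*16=1626378936335684608 / 1406549157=1156290150.43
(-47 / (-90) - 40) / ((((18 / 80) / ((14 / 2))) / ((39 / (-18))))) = 2661.09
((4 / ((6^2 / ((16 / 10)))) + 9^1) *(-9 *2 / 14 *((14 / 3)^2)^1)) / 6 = -5782 / 135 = -42.83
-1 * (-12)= 12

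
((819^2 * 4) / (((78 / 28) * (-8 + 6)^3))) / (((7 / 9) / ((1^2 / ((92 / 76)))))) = -2941029 / 23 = -127870.83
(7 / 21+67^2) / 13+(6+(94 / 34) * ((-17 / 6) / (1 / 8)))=866 / 3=288.67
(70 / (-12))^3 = -42875 / 216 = -198.50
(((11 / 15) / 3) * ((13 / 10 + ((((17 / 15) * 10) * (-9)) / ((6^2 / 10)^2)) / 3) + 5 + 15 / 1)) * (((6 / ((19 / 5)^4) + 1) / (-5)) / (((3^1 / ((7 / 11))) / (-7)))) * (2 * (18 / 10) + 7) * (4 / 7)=1504943757296 / 178132516875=8.45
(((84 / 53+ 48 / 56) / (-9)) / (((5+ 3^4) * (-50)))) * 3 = 151 / 797650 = 0.00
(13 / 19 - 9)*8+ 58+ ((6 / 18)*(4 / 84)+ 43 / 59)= -549562 / 70623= -7.78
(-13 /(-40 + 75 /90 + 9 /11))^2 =736164 /6405961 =0.11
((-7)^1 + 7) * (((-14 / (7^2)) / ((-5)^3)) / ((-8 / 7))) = 0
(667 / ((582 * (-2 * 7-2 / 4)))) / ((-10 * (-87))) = -23 / 253170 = -0.00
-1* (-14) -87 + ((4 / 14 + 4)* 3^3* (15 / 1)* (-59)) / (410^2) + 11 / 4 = -3335201 / 47068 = -70.86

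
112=112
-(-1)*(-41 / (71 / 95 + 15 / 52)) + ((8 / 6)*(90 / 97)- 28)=-32930112 / 496349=-66.34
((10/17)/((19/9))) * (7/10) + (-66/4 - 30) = -29913/646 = -46.30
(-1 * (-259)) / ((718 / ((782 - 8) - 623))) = 39109 / 718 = 54.47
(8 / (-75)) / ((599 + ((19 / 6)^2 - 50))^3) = -0.00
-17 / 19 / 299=-17 / 5681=-0.00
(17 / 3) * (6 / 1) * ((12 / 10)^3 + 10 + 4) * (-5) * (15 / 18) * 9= -100266 / 5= -20053.20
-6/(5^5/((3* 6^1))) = -108/3125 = -0.03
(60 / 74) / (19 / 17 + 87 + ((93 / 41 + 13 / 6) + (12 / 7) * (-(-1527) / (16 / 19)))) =1756440 / 6934440803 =0.00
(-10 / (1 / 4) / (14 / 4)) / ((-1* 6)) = 40 / 21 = 1.90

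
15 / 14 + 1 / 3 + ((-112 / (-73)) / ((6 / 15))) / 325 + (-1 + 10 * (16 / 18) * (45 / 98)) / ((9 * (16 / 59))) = 89700781 / 33480720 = 2.68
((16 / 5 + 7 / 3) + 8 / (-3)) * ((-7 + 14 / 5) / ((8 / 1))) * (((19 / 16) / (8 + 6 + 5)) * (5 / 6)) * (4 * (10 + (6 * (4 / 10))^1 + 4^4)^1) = -201971 / 2400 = -84.15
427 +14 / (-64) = 13657 / 32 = 426.78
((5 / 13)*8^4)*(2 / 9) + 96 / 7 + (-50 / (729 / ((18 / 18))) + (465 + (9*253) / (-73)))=3862281478 / 4842747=797.54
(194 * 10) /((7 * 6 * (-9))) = -970 /189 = -5.13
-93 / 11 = -8.45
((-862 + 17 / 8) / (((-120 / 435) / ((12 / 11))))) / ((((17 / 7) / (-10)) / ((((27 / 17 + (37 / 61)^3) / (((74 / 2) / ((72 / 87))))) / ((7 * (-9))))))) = 9.00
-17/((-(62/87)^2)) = 128673/3844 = 33.47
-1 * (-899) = 899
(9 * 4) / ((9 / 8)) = 32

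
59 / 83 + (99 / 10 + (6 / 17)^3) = 43448071 / 4077790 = 10.65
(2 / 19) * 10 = 20 / 19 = 1.05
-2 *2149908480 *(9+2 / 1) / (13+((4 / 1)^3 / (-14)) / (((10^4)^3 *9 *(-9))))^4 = -423820823181800625000000000000000000000000000000000000000000000 / 255925197059712172530027199514026087180397811034090909091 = -1656033.98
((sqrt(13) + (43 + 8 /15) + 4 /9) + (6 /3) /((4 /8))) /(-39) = -2159 /1755 - sqrt(13) /39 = -1.32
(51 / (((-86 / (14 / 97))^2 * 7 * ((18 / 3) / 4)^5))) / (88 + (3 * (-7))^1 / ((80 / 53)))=304640 / 8352189239967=0.00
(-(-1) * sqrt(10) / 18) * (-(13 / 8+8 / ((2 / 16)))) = -11.53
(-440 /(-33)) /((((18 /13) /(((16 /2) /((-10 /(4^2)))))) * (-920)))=416 /3105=0.13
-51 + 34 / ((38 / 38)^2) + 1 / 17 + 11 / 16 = -16.25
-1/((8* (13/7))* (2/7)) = -49/208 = -0.24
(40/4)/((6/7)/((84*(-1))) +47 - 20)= 196/529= 0.37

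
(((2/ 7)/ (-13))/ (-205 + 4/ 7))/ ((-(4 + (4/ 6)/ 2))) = -2/ 80613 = -0.00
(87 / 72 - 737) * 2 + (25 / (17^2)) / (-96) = -13609211 / 9248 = -1471.58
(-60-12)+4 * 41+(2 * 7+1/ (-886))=93915/ 886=106.00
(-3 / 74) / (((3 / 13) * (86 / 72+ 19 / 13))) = -3042 / 45991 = -0.07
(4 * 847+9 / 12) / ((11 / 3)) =40665 / 44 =924.20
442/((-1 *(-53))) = 442/53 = 8.34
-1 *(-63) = 63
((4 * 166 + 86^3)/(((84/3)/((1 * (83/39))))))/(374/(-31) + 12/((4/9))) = 19503340/6019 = 3240.30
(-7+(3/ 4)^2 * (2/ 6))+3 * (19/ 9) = -23/ 48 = -0.48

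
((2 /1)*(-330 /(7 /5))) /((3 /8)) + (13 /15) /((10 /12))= -219818 /175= -1256.10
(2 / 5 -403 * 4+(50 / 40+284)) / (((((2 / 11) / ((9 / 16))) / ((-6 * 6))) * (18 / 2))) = 2626173 / 160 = 16413.58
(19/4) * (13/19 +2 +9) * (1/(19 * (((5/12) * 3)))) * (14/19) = 3108/1805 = 1.72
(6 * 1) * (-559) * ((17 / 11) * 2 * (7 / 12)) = -66521 / 11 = -6047.36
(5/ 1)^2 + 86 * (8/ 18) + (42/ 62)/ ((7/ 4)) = 17747/ 279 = 63.61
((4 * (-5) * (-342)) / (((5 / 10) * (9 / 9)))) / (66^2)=380 / 121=3.14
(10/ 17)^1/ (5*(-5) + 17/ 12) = -120/ 4811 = -0.02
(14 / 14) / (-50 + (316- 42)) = 1 / 224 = 0.00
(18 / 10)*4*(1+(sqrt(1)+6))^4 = 147456 / 5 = 29491.20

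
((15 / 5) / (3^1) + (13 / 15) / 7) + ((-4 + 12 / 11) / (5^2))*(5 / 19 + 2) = 94414 / 109725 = 0.86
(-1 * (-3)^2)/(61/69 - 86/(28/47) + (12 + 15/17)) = 147798/2144561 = 0.07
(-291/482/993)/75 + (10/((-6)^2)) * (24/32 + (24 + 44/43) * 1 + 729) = 209.66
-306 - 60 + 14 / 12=-2189 / 6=-364.83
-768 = -768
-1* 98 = -98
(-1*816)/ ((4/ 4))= -816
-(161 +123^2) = -15290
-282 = -282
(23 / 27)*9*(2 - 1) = 23 / 3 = 7.67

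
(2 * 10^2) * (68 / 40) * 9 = 3060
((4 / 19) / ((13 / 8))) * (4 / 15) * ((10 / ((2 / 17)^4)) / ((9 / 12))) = 5345344 / 2223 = 2404.56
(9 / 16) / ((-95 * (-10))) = 9 / 15200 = 0.00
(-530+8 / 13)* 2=-13764 / 13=-1058.77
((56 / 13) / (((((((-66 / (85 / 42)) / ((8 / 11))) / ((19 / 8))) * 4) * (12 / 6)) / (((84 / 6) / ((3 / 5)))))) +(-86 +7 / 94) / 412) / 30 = -1437588367 / 49344506640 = -0.03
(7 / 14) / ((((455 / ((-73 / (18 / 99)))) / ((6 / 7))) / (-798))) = 137313 / 455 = 301.79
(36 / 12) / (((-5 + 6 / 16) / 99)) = -2376 / 37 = -64.22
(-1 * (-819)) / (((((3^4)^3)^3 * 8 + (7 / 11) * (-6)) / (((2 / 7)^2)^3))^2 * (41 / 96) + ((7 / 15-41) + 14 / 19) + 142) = 925473669120 / 2351362755908833235326203564763533021596495794584839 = 0.00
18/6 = 3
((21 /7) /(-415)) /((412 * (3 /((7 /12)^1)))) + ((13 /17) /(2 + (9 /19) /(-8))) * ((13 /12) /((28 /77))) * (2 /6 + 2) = 16909695761 /6173745840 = 2.74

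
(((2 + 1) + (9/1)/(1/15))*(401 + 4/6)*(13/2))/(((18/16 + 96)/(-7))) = -2882360/111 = -25967.21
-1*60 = -60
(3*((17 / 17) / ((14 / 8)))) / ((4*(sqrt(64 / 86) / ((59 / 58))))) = 177*sqrt(86) / 3248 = 0.51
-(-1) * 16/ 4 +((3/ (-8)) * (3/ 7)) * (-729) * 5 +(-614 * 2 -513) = -64467/ 56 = -1151.20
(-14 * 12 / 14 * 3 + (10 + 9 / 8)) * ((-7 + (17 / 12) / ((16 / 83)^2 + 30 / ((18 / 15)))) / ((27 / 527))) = 1507160401043 / 447070752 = 3371.19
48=48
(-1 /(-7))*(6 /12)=1 /14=0.07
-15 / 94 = -0.16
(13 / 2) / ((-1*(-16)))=13 / 32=0.41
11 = 11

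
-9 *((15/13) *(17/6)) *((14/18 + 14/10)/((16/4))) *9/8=-7497/416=-18.02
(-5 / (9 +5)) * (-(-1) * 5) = -25 / 14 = -1.79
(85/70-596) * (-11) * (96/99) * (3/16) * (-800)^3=-609060571428.57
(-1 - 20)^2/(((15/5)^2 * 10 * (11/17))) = 833/110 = 7.57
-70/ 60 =-7/ 6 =-1.17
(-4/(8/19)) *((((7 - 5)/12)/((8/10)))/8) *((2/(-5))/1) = 19/192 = 0.10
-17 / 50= -0.34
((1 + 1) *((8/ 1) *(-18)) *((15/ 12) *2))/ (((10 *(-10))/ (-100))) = -720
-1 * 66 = -66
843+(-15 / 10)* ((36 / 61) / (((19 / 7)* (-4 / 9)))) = 1955775 / 2318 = 843.73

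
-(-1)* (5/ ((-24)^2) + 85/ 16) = 5.32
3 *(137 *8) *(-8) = -26304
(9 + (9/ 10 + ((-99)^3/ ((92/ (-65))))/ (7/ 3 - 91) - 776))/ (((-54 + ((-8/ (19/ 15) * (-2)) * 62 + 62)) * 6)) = -1039781521/ 580836480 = -1.79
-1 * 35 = -35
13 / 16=0.81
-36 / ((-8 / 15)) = 135 / 2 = 67.50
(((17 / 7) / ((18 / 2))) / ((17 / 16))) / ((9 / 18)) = 0.51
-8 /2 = -4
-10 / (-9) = 10 / 9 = 1.11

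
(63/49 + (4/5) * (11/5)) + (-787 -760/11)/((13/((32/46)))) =-24614563/575575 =-42.77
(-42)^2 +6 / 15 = 8822 / 5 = 1764.40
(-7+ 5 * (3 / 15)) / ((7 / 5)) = -30 / 7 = -4.29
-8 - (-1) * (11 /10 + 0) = -69 /10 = -6.90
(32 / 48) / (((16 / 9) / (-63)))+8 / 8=-181 / 8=-22.62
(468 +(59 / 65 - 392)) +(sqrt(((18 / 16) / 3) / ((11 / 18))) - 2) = 3 * sqrt(33) / 22 +4869 / 65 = 75.69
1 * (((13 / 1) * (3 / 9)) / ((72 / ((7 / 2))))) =91 / 432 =0.21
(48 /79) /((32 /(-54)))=-81 /79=-1.03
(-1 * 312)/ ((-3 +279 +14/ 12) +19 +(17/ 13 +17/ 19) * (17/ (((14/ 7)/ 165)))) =-462384/ 5016679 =-0.09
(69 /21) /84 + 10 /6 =1003 /588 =1.71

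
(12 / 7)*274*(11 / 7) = 36168 / 49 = 738.12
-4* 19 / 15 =-76 / 15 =-5.07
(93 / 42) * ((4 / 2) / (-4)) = -31 / 28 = -1.11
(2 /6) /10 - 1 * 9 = -8.97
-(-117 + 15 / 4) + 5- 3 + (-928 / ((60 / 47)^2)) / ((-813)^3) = 55738475256313 / 483631017300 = 115.25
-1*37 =-37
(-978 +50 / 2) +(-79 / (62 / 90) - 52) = -34710 / 31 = -1119.68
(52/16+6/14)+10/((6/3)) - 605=-16697/28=-596.32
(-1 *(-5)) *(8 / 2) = 20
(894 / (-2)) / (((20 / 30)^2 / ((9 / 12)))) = -12069 / 16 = -754.31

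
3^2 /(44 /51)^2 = 12.09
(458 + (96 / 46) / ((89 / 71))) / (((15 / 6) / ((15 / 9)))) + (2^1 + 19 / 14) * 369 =132849515 / 85974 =1545.23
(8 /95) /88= 1 /1045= 0.00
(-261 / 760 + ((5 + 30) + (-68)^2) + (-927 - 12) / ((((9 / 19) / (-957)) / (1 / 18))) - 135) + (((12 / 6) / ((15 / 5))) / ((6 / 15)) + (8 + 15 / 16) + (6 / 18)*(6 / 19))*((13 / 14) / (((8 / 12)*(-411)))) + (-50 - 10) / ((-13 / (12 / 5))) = 74992761945911 / 682194240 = 109928.75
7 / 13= 0.54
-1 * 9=-9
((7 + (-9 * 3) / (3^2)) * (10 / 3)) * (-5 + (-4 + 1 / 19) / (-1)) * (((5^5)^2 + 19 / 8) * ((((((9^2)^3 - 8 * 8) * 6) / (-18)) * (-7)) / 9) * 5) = -48432811258023500 / 513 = -94410938124802.14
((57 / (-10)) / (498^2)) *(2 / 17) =-19 / 7026780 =-0.00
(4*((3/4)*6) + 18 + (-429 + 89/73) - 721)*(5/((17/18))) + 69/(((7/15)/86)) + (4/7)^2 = 415012196/60809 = 6824.85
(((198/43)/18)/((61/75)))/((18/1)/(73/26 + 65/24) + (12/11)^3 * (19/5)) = 3149645125/82080972432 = 0.04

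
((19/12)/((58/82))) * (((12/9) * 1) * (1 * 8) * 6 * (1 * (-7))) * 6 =-174496/29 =-6017.10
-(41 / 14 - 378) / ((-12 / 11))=-57761 / 168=-343.82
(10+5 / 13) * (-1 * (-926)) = 125010 / 13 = 9616.15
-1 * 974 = -974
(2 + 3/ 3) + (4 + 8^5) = 32775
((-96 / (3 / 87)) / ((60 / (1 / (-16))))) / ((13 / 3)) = 87 / 130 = 0.67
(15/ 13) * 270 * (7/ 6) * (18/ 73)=85050/ 949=89.62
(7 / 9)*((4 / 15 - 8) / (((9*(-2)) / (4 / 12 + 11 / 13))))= 18676 / 47385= 0.39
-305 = -305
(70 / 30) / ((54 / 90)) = 35 / 9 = 3.89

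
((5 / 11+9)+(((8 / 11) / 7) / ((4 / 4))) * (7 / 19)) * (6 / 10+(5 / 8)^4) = 7.14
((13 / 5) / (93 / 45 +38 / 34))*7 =663 / 116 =5.72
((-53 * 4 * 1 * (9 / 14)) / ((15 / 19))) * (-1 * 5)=6042 / 7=863.14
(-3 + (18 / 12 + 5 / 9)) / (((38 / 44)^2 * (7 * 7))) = -4114 / 159201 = -0.03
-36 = -36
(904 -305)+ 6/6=600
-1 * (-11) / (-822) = -11 / 822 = -0.01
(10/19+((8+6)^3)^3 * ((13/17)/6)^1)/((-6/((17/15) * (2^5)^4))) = -521557058073752.90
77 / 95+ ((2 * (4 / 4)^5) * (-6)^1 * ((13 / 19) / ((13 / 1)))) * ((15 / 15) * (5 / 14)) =389 / 665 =0.58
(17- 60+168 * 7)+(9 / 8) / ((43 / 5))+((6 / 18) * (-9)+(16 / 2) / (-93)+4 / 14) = 253130735 / 223944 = 1130.33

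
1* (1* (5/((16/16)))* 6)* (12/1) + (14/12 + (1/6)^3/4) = 312049/864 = 361.17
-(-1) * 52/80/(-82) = -13/1640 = -0.01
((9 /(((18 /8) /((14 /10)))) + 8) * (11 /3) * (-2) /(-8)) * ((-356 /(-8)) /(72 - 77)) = -16643 /150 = -110.95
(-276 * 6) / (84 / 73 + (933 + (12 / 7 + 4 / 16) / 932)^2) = -82324874999808 / 43274949643861561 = -0.00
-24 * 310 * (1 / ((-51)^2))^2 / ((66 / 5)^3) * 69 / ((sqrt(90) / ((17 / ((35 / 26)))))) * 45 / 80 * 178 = -20623525 * sqrt(10) / 14830912404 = -0.00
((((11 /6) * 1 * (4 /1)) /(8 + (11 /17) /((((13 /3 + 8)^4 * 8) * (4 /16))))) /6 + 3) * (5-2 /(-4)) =159112785205 /9175908294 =17.34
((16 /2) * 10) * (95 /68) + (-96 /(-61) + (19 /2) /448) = 105328375 /929152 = 113.36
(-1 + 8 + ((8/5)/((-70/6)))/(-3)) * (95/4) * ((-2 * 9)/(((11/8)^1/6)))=-5060232/385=-13143.46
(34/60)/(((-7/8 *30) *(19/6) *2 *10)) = -17/49875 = -0.00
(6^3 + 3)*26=5694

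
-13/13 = -1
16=16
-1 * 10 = -10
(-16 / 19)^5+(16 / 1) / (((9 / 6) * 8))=6758668 / 7428297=0.91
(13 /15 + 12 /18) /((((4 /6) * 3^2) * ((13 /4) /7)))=322 /585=0.55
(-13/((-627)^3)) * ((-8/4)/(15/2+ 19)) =-52/13064069799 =-0.00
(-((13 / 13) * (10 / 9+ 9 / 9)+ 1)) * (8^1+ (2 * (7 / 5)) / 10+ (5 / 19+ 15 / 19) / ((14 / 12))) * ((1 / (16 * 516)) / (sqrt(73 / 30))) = -10177 * sqrt(2190) / 214707600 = -0.00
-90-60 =-150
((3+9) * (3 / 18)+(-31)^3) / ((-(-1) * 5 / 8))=-238312 / 5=-47662.40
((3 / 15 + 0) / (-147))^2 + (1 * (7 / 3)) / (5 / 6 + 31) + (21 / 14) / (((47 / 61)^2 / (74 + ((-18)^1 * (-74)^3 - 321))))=8401211714784556663 / 455862383550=18429271.68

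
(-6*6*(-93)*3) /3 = 3348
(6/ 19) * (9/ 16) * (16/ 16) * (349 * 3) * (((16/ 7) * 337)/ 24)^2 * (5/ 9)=198177905/ 1862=106432.82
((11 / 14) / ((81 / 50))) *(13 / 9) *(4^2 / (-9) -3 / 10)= -133705 / 91854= -1.46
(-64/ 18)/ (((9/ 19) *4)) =-1.88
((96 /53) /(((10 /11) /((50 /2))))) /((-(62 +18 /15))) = -3300 /4187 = -0.79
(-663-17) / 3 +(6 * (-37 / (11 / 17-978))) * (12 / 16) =-22579417 / 99690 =-226.50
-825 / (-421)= 825 / 421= 1.96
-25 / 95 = -0.26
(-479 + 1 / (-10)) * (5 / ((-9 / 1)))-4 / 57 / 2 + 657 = 923.13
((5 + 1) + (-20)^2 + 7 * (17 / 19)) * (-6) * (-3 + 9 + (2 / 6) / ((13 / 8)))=-3791172 / 247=-15348.87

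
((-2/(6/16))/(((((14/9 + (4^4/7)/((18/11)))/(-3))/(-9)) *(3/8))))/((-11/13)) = 52416/2761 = 18.98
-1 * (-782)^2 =-611524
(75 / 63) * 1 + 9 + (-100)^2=210214 / 21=10010.19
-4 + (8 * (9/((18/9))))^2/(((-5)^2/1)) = 1196/25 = 47.84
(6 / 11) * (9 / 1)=54 / 11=4.91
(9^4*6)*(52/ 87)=682344/ 29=23529.10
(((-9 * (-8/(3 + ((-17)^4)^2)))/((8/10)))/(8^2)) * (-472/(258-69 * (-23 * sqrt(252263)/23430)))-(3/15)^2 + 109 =7022475 * sqrt(252263)/71267962051556762216 + 48533482156942974697221/445424762822229763850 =108.96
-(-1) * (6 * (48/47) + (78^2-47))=284027/47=6043.13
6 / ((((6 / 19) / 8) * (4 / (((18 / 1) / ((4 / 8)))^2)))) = 49248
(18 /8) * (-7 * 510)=-16065 /2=-8032.50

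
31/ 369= 0.08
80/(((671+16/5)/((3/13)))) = 0.03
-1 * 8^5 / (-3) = 32768 / 3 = 10922.67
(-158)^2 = 24964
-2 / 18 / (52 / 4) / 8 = -0.00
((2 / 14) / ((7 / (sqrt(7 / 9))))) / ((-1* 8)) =-sqrt(7) / 1176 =-0.00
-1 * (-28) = 28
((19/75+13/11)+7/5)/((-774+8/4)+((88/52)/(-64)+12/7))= -6811168/1850597925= -0.00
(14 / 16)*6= 21 / 4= 5.25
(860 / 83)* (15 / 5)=2580 / 83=31.08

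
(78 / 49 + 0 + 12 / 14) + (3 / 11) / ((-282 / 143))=10643 / 4606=2.31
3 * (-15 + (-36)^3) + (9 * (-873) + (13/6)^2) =-5323151/36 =-147865.31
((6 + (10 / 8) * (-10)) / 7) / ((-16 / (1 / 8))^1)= 13 / 1792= 0.01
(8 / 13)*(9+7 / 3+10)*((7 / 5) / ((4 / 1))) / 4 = 224 / 195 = 1.15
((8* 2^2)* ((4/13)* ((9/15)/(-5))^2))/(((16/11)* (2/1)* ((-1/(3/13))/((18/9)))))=-2376/105625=-0.02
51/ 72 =17/ 24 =0.71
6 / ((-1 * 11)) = -6 / 11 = -0.55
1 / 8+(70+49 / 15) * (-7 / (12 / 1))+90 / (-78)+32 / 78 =-202913 / 4680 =-43.36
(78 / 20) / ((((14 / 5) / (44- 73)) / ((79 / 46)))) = -89349 / 1288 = -69.37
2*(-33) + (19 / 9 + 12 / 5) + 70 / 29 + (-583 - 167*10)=-3017258 / 1305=-2312.08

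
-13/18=-0.72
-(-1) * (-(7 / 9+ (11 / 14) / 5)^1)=-589 / 630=-0.93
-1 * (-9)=9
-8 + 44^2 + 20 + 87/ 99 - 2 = 64247/ 33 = 1946.88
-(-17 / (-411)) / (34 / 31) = -31 / 822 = -0.04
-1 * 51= -51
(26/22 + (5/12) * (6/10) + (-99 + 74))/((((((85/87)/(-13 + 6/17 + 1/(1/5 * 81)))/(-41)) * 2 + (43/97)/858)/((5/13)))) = -3109010344395/1476031138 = -2106.33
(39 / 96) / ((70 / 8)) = 13 / 280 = 0.05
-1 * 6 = -6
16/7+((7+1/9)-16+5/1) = -101/63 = -1.60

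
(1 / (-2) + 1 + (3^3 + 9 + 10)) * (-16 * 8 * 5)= -29760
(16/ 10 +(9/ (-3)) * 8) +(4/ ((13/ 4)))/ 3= -4288/ 195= -21.99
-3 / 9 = -1 / 3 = -0.33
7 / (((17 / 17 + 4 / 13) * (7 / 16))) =208 / 17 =12.24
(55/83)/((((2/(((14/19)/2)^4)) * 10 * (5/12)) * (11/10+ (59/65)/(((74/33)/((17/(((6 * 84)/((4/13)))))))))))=3783390156/2851580777447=0.00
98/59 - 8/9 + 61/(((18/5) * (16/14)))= 15.60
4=4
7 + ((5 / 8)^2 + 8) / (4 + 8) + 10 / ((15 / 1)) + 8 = 12569 / 768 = 16.37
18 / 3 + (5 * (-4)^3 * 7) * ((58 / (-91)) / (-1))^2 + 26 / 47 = -50230196 / 55601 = -903.40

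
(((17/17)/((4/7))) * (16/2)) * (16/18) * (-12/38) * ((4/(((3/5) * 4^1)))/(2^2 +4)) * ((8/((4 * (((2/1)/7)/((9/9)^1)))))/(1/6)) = -1960/57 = -34.39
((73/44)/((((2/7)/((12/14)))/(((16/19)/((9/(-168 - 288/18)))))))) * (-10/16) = 33580/627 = 53.56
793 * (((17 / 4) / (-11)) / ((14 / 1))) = -13481 / 616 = -21.88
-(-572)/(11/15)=780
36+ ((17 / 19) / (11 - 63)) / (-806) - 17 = 15130249 / 796328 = 19.00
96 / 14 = 48 / 7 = 6.86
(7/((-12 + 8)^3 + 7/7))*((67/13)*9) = -67/13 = -5.15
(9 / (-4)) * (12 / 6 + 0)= -9 / 2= -4.50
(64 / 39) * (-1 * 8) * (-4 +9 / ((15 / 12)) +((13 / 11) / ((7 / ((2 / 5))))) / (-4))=-209152 / 5005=-41.79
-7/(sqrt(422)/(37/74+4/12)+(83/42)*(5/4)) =12201000/424473383 - 5927040*sqrt(422)/424473383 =-0.26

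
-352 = -352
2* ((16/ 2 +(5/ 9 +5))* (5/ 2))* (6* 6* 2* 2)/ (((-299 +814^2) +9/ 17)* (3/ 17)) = 1410320/ 16888587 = 0.08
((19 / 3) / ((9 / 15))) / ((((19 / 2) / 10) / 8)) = 800 / 9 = 88.89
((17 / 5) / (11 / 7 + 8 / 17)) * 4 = 8092 / 1215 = 6.66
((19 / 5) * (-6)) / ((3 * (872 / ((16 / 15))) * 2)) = -38 / 8175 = -0.00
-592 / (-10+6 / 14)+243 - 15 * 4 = 16405 / 67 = 244.85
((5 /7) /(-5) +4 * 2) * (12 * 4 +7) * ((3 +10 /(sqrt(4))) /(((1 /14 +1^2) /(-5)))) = -48400 /3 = -16133.33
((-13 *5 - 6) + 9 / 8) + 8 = -495 / 8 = -61.88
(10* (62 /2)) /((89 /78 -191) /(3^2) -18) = -43524 /5489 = -7.93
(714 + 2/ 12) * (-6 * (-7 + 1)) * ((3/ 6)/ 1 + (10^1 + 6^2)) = 1195515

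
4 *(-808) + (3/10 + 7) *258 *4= 21508/5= 4301.60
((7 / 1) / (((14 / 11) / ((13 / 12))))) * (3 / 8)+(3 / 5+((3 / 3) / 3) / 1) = 3041 / 960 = 3.17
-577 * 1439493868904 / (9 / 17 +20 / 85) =-1086153489236872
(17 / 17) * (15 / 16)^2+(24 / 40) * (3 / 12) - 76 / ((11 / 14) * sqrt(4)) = -666473 / 14080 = -47.33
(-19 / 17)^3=-6859 / 4913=-1.40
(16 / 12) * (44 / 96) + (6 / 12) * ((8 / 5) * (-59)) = -4193 / 90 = -46.59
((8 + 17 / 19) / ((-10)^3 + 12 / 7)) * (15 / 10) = -3549 / 265544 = -0.01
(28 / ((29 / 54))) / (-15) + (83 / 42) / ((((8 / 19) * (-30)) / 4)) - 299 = -303.10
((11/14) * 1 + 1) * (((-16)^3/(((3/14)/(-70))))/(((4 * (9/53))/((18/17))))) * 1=189952000/51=3724549.02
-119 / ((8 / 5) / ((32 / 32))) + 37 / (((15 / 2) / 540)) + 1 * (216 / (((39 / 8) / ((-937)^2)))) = 4045950473 / 104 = 38903369.93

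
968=968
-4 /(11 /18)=-6.55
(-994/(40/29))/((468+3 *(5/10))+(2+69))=-14413/10810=-1.33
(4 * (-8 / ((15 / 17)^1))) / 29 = -544 / 435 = -1.25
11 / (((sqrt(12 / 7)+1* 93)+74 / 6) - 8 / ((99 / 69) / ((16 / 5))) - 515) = -0.03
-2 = -2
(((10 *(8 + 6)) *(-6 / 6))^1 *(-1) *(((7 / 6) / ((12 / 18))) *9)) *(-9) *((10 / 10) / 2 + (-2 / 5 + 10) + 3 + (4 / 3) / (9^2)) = -260296.17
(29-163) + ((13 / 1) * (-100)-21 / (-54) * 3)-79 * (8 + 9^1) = -16655 / 6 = -2775.83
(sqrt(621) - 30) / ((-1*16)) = 15 / 8 - 3*sqrt(69) / 16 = 0.32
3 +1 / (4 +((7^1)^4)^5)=239376798892836016 / 79792266297612005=3.00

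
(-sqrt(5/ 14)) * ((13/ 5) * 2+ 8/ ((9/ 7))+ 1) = -559 * sqrt(70)/ 630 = -7.42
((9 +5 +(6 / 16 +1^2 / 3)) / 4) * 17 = 6001 / 96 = 62.51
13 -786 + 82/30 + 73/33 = -42243/55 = -768.05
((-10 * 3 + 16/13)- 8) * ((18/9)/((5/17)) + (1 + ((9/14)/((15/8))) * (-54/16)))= -22227/91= -244.25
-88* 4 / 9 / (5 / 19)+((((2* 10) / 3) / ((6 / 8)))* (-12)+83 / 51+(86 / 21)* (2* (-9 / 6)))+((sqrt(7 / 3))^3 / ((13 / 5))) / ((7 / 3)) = -1424147 / 5355+5* sqrt(21) / 39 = -265.36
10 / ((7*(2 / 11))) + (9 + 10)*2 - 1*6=279 / 7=39.86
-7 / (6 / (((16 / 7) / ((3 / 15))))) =-40 / 3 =-13.33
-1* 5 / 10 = -1 / 2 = -0.50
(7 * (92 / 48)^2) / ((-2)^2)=3703 / 576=6.43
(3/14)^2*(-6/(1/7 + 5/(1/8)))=-0.01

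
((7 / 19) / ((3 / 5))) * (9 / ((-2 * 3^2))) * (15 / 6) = -175 / 228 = -0.77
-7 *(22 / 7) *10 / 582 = -110 / 291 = -0.38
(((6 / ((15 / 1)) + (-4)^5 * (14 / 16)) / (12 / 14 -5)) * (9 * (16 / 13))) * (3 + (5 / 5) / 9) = 14043008 / 1885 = 7449.87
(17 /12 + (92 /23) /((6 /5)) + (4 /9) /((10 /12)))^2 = 100489 /3600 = 27.91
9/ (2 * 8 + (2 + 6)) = 3/ 8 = 0.38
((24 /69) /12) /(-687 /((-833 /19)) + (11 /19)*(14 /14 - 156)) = -15827 /40442901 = -0.00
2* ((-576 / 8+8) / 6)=-64 / 3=-21.33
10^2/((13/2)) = 200/13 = 15.38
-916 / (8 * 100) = -229 / 200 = -1.14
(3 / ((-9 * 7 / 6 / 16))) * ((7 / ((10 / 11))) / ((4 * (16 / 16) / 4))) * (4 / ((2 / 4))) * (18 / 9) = -2816 / 5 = -563.20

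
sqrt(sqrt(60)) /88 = 15^(1 /4) * sqrt(2) /88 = 0.03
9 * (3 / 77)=27 / 77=0.35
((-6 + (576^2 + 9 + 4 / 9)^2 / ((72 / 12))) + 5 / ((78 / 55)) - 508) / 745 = 57957950860358 / 2353455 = 24626751.25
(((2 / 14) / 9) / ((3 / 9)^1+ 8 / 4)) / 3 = 1 / 441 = 0.00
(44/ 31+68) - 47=695/ 31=22.42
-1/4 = -0.25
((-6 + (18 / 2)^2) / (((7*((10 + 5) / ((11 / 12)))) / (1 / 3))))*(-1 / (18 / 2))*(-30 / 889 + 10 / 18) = -229625 / 18146268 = -0.01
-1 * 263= -263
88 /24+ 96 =299 /3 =99.67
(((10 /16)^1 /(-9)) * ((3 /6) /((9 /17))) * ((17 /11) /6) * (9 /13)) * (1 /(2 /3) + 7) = -24565 /247104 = -0.10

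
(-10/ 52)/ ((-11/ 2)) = 0.03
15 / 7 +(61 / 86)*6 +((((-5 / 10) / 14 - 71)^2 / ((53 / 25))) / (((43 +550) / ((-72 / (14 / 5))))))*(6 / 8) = -526674772989 / 7416741136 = -71.01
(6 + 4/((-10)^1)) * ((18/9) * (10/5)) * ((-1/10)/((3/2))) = -112/75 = -1.49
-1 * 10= -10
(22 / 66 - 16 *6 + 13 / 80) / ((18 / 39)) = -297973 / 1440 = -206.93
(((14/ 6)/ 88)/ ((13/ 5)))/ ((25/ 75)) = 35/ 1144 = 0.03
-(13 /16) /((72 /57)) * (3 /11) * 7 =-1729 /1408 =-1.23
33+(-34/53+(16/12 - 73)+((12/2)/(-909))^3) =-57954431674/1474360731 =-39.31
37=37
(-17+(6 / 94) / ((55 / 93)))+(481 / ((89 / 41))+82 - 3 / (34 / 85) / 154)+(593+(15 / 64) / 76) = 6890494337753 / 7833253120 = 879.65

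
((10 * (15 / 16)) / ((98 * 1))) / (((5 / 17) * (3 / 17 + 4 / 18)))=39015 / 47824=0.82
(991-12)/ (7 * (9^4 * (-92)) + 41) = -89/ 384113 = -0.00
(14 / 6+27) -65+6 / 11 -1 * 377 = -13600 / 33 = -412.12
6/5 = 1.20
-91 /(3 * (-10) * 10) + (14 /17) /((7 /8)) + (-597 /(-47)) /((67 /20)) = 80880703 /16059900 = 5.04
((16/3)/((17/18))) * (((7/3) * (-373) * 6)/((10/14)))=-3509184/85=-41284.52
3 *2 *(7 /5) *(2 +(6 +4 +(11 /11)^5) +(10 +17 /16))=1617 /8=202.12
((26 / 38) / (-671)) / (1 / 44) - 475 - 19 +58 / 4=-1111585 / 2318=-479.54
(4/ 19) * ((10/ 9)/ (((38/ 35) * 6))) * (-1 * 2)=-700/ 9747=-0.07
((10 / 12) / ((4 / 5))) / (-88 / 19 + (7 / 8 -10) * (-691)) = 475 / 2873139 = 0.00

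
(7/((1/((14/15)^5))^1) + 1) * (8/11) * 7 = 253352008/8353125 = 30.33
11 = 11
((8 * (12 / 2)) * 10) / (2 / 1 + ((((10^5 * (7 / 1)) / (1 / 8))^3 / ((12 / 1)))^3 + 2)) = 3240 / 21156911906816000000000000000000000000000000000000000000027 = 0.00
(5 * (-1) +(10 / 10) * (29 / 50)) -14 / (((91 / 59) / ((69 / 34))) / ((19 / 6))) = -62.75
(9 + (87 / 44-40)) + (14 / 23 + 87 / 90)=-416651 / 15180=-27.45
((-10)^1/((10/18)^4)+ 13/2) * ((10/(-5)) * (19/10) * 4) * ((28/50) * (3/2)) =19645962/15625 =1257.34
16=16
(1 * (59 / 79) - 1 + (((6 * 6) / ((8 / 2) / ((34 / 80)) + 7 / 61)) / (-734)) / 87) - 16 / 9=-50609918770 / 24918700689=-2.03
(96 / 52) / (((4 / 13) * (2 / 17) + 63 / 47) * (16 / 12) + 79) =57528 / 2518915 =0.02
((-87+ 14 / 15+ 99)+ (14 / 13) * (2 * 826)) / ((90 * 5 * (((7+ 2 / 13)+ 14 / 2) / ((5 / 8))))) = 174721 / 993600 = 0.18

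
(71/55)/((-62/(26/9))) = -923/15345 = -0.06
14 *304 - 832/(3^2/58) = -9952/9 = -1105.78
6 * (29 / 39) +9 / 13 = 67 / 13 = 5.15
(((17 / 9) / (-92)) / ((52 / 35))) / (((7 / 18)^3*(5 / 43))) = -59211 / 29302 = -2.02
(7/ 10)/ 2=0.35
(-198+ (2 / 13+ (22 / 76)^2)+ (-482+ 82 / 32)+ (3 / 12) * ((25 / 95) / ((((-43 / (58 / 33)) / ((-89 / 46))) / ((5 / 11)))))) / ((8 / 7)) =-127787047453667 / 215656940928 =-592.55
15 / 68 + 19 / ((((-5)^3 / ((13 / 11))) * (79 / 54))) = 722391 / 7386500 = 0.10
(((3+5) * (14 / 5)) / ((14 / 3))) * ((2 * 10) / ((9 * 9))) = 32 / 27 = 1.19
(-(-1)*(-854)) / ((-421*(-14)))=-61 / 421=-0.14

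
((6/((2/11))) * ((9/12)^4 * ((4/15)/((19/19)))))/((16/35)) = 6237/1024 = 6.09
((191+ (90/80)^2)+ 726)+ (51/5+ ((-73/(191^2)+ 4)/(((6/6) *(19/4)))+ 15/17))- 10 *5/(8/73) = 1787072984527/3770676160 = 473.94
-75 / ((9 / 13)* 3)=-325 / 9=-36.11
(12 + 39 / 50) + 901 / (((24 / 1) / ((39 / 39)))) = 30193 / 600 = 50.32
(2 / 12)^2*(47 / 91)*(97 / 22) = 4559 / 72072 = 0.06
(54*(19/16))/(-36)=-57/32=-1.78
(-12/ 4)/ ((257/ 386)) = -1158/ 257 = -4.51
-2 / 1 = -2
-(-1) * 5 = 5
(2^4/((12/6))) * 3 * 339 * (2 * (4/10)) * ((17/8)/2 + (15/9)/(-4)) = 21018/5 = 4203.60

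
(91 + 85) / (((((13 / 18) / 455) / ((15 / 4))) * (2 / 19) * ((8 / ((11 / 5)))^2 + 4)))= 119490525 / 521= 229348.42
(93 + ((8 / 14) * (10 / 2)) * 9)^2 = 690561 / 49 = 14093.08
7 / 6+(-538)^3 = -934325225 / 6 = -155720870.83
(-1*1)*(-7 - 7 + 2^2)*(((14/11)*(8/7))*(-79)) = -12640/11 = -1149.09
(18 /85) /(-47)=-0.00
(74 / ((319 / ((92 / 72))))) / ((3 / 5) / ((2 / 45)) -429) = -0.00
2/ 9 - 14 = -124/ 9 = -13.78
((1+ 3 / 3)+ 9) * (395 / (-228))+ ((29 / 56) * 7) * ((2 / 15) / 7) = -12627 / 665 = -18.99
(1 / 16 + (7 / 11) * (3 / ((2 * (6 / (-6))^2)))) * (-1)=-179 / 176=-1.02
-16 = -16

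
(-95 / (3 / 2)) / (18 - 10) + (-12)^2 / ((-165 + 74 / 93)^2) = -22139381423 / 2798441292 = -7.91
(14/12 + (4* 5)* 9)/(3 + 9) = 1087/72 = 15.10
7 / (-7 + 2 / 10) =-35 / 34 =-1.03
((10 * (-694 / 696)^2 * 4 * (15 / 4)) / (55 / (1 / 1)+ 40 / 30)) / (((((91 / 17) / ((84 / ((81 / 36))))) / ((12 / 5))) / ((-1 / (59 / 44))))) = -3602637280 / 109012943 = -33.05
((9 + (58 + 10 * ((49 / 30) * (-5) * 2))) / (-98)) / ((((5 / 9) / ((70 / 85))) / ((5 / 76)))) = 51 / 532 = 0.10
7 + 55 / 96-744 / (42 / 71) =-840095 / 672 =-1250.14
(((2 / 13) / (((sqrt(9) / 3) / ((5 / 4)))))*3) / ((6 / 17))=85 / 52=1.63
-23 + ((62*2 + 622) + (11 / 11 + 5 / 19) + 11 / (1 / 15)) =16896 / 19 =889.26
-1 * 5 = -5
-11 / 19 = -0.58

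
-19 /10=-1.90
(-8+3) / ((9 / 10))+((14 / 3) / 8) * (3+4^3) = 1207 / 36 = 33.53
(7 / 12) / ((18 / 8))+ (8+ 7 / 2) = 11.76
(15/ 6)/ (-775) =-1/ 310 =-0.00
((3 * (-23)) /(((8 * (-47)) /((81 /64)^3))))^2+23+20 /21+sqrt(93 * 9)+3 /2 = 5221057282635766253 /204020979603603456+3 * sqrt(93) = 54.52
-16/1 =-16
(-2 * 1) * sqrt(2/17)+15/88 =15/88-2 * sqrt(34)/17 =-0.52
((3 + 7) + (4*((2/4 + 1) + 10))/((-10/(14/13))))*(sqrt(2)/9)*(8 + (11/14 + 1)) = 22468*sqrt(2)/4095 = 7.76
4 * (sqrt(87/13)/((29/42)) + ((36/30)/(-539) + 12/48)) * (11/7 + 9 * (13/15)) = 876088/94325 + 7872 * sqrt(1131)/1885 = 149.73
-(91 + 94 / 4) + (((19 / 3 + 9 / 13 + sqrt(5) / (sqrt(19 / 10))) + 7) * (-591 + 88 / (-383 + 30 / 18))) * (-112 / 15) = 286944 * sqrt(38) / 247 + 104445407 / 1690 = 68963.32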